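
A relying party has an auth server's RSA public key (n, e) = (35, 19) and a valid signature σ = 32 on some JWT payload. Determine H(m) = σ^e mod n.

18

σ^2 ≡ 32^2 = 1024 ≡ 9
σ^4 ≡ 9^2 = 81 ≡ 11
σ^8 ≡ 11^2 = 121 ≡ 16
σ^16 ≡ 16^2 = 256 ≡ 11
19 = 16 + 2 + 1, so σ^19 ≡ 11·9·32 ≡ 18 (mod 35)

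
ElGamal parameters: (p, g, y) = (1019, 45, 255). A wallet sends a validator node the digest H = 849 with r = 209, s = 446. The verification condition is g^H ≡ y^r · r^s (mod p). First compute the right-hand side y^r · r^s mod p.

Squares mod 1019: 255^1≡255, 255^2≡828, 255^4≡816, 255^8≡449, 255^16≡858, 255^32≡446, 255^64≡211, 255^128≡704
209 = 128 + 64 + 16 + 1, so 255^209 ≡ 704·211·858·255 ≡ 596 (mod 1019)
Squares mod 1019: 209^1≡209, 209^2≡883, 209^4≡154, 209^8≡279, 209^16≡397, 209^32≡683, 209^64≡806, 209^128≡533, 209^256≡807
446 = 256 + 128 + 32 + 16 + 8 + 4 + 2, so 209^446 ≡ 807·533·683·397·279·154·883 ≡ 664 (mod 1019)
y^r · r^s ≡ 596·664 = 395744 ≡ 372 (mod 1019)

372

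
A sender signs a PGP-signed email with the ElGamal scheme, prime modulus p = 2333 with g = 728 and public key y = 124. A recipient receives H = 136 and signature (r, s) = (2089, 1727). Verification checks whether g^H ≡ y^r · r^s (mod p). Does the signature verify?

Left side g^H mod p:
728^2 = 529984 ≡ 393
728^4 ≡ 393^2 = 154449 ≡ 471
728^8 ≡ 471^2 = 221841 ≡ 206
728^16 ≡ 206^2 = 42436 ≡ 442
728^32 ≡ 442^2 = 195364 ≡ 1725
728^64 ≡ 1725^2 = 2975625 ≡ 1050
728^128 ≡ 1050^2 = 1102500 ≡ 1324
136 = 128 + 8, so 728^136 ≡ 1324·206 ≡ 2116 (mod 2333)
Right side y^r · r^s mod p:
124^2 = 15376 ≡ 1378
124^4 ≡ 1378^2 = 1898884 ≡ 2155
124^8 ≡ 2155^2 = 4644025 ≡ 1355
124^16 ≡ 1355^2 = 1836025 ≡ 2287
124^32 ≡ 2287^2 = 5230369 ≡ 2116
124^64 ≡ 2116^2 = 4477456 ≡ 429
124^128 ≡ 429^2 = 184041 ≡ 2067
124^256 ≡ 2067^2 = 4272489 ≡ 766
124^512 ≡ 766^2 = 586756 ≡ 1173
124^1024 ≡ 1173^2 = 1375929 ≡ 1792
124^2048 ≡ 1792^2 = 3211264 ≡ 1056
2089 = 2048 + 32 + 8 + 1, so 124^2089 ≡ 1056·2116·1355·124 ≡ 538 (mod 2333)
2089^2 = 4363921 ≡ 1211
2089^4 ≡ 1211^2 = 1466521 ≡ 1397
2089^8 ≡ 1397^2 = 1951609 ≡ 1221
2089^16 ≡ 1221^2 = 1490841 ≡ 54
2089^32 ≡ 54^2 = 2916 ≡ 583
2089^64 ≡ 583^2 = 339889 ≡ 1604
2089^128 ≡ 1604^2 = 2572816 ≡ 1850
2089^256 ≡ 1850^2 = 3422500 ≡ 2322
2089^512 ≡ 2322^2 = 5391684 ≡ 121
2089^1024 ≡ 121^2 = 14641 ≡ 643
1727 = 1024 + 512 + 128 + 32 + 16 + 8 + 4 + 2 + 1, so 2089^1727 ≡ 643·121·1850·583·54·1221·1397·1211·2089 ≡ 1964 (mod 2333)
538·1964 = 1056632 ≡ 2116 (mod 2333)
2116 ≡ 2116 (mod 2333), so the signature is genuine.

verifies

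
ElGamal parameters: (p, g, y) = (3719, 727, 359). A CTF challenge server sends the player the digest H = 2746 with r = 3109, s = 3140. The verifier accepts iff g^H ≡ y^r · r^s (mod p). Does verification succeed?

fails

Left side g^H mod p:
727^2 = 528529 ≡ 431
727^4 ≡ 431^2 = 185761 ≡ 3530
727^8 ≡ 3530^2 = 12460900 ≡ 2250
727^16 ≡ 2250^2 = 5062500 ≡ 941
727^32 ≡ 941^2 = 885481 ≡ 359
727^64 ≡ 359^2 = 128881 ≡ 2435
727^128 ≡ 2435^2 = 5929225 ≡ 1139
727^256 ≡ 1139^2 = 1297321 ≡ 3109
727^512 ≡ 3109^2 = 9665881 ≡ 200
727^1024 ≡ 200^2 = 40000 ≡ 2810
727^2048 ≡ 2810^2 = 7896100 ≡ 663
2746 = 2048 + 512 + 128 + 32 + 16 + 8 + 2, so 727^2746 ≡ 663·200·1139·359·941·2250·431 ≡ 941 (mod 3719)
Right side y^r · r^s mod p:
359^2 = 128881 ≡ 2435
359^4 ≡ 2435^2 = 5929225 ≡ 1139
359^8 ≡ 1139^2 = 1297321 ≡ 3109
359^16 ≡ 3109^2 = 9665881 ≡ 200
359^32 ≡ 200^2 = 40000 ≡ 2810
359^64 ≡ 2810^2 = 7896100 ≡ 663
359^128 ≡ 663^2 = 439569 ≡ 727
359^256 ≡ 727^2 = 528529 ≡ 431
359^512 ≡ 431^2 = 185761 ≡ 3530
359^1024 ≡ 3530^2 = 12460900 ≡ 2250
359^2048 ≡ 2250^2 = 5062500 ≡ 941
3109 = 2048 + 1024 + 32 + 4 + 1, so 359^3109 ≡ 941·2250·2810·1139·359 ≡ 2435 (mod 3719)
3109^2 = 9665881 ≡ 200
3109^4 ≡ 200^2 = 40000 ≡ 2810
3109^8 ≡ 2810^2 = 7896100 ≡ 663
3109^16 ≡ 663^2 = 439569 ≡ 727
3109^32 ≡ 727^2 = 528529 ≡ 431
3109^64 ≡ 431^2 = 185761 ≡ 3530
3109^128 ≡ 3530^2 = 12460900 ≡ 2250
3109^256 ≡ 2250^2 = 5062500 ≡ 941
3109^512 ≡ 941^2 = 885481 ≡ 359
3109^1024 ≡ 359^2 = 128881 ≡ 2435
3109^2048 ≡ 2435^2 = 5929225 ≡ 1139
3140 = 2048 + 1024 + 64 + 4, so 3109^3140 ≡ 1139·2435·3530·2810 ≡ 1139 (mod 3719)
2435·1139 = 2773465 ≡ 2810 (mod 3719)
941 ≠ 2810, so verification fails.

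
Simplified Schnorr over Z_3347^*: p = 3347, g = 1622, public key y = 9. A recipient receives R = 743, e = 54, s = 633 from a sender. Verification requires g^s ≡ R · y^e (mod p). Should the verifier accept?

g^s mod p:
1622^2 = 2630884 ≡ 142
1622^4 ≡ 142^2 = 20164 ≡ 82
1622^8 ≡ 82^2 = 6724 ≡ 30
1622^16 ≡ 30^2 = 900
1622^32 ≡ 900^2 = 810000 ≡ 26
1622^64 ≡ 26^2 = 676
1622^128 ≡ 676^2 = 456976 ≡ 1784
1622^256 ≡ 1784^2 = 3182656 ≡ 3006
1622^512 ≡ 3006^2 = 9036036 ≡ 2483
633 = 512 + 64 + 32 + 16 + 8 + 1, so 1622^633 ≡ 2483·676·26·900·30·1622 ≡ 560 (mod 3347)
R · y^e mod p:
9^2 = 81
9^4 ≡ 81^2 = 6561 ≡ 3214
9^8 ≡ 3214^2 = 10329796 ≡ 954
9^16 ≡ 954^2 = 910116 ≡ 3079
9^32 ≡ 3079^2 = 9480241 ≡ 1537
54 = 32 + 16 + 4 + 2, so 9^54 ≡ 1537·3079·3214·81 ≡ 1323 (mod 3347)
743·1323 = 982989 ≡ 2318 (mod 3347)
560 ≠ 2318; the check fails.

reject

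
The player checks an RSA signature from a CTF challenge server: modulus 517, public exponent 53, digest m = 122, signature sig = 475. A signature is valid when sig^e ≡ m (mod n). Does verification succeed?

sig^2 ≡ 475^2 = 225625 ≡ 213
sig^4 ≡ 213^2 = 45369 ≡ 390
sig^8 ≡ 390^2 = 152100 ≡ 102
sig^16 ≡ 102^2 = 10404 ≡ 64
sig^32 ≡ 64^2 = 4096 ≡ 477
53 = 32 + 16 + 4 + 1, so sig^53 ≡ 477·64·390·475 ≡ 481 (mod 517)
481 ≠ 122, so verification fails.

fails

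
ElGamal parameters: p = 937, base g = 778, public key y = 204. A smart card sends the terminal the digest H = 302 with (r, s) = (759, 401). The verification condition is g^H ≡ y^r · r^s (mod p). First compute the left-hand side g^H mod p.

295

778^2 = 605284 ≡ 919
778^4 ≡ 919^2 = 844561 ≡ 324
778^8 ≡ 324^2 = 104976 ≡ 32
778^16 ≡ 32^2 = 1024 ≡ 87
778^32 ≡ 87^2 = 7569 ≡ 73
778^64 ≡ 73^2 = 5329 ≡ 644
778^128 ≡ 644^2 = 414736 ≡ 582
778^256 ≡ 582^2 = 338724 ≡ 467
302 = 256 + 32 + 8 + 4 + 2, so 778^302 ≡ 467·73·32·324·919 ≡ 295 (mod 937)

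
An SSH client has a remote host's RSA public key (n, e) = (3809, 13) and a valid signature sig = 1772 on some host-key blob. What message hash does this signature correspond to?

Squares mod 3809: sig^1≡1772, sig^2≡1368, sig^4≡1205, sig^8≡796
13 = 8 + 4 + 1, so sig^13 ≡ 796·1205·1772 ≡ 3553 (mod 3809)

3553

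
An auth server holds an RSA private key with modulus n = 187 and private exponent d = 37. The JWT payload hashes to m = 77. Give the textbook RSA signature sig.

110

Squares mod 187: m^1≡77, m^2≡132, m^4≡33, m^8≡154, m^16≡154, m^32≡154
37 = 32 + 4 + 1, so m^37 ≡ 154·33·77 ≡ 110 (mod 187)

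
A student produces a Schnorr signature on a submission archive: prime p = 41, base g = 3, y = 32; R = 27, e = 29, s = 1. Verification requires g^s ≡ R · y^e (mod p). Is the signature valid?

g^s mod p:
3^1 mod 41 = 3
R · y^e mod p:
32^29 mod 41 = 32
27·32 = 864 ≡ 3 (mod 41)
3 ≡ 3 (mod 41); signature holds.

valid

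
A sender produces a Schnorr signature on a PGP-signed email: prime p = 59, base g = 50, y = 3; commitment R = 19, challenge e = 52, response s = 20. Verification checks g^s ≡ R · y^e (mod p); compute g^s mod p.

Squares mod 59: 50^1≡50, 50^2≡22, 50^4≡12, 50^8≡26, 50^16≡27
20 = 16 + 4, so 50^20 ≡ 27·12 ≡ 29 (mod 59)

29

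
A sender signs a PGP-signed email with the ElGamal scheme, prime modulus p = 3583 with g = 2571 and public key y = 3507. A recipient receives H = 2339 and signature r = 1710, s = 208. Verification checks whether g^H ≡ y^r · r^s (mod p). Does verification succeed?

Left side g^H mod p:
Squares mod 3583: 2571^1≡2571, 2571^2≡2989, 2571^4≡1702, 2571^8≡1740, 2571^16≡3548, 2571^32≡1225, 2571^64≡2931, 2571^128≡2310, 2571^256≡1013, 2571^512≡1431, 2571^1024≡1868, 2571^2048≡3165
2339 = 2048 + 256 + 32 + 2 + 1, so 2571^2339 ≡ 3165·1013·1225·2989·2571 ≡ 2933 (mod 3583)
Right side y^r · r^s mod p:
Squares mod 3583: 3507^1≡3507, 3507^2≡2193, 3507^4≡863, 3507^8≡3088, 3507^16≡1381, 3507^32≡1005, 3507^64≡3202, 3507^128≡1841, 3507^256≡3346, 3507^512≡2424, 3507^1024≡3239
1710 = 1024 + 512 + 128 + 32 + 8 + 4 + 2, so 3507^1710 ≡ 3239·2424·1841·1005·3088·863·2193 ≡ 1394 (mod 3583)
Squares mod 3583: 1710^1≡1710, 1710^2≡372, 1710^4≡2230, 1710^8≡3279, 1710^16≡2841, 1710^32≡2365, 1710^64≡162, 1710^128≡1163
208 = 128 + 64 + 16, so 1710^208 ≡ 1163·162·2841 ≡ 659 (mod 3583)
1394·659 = 918646 ≡ 1398 (mod 3583)
2933 ≠ 1398, so verification fails.

fails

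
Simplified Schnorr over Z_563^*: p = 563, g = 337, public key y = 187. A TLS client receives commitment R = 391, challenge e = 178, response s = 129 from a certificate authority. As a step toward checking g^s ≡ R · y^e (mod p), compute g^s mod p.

185

337^2 = 113569 ≡ 406
337^4 ≡ 406^2 = 164836 ≡ 440
337^8 ≡ 440^2 = 193600 ≡ 491
337^16 ≡ 491^2 = 241081 ≡ 117
337^32 ≡ 117^2 = 13689 ≡ 177
337^64 ≡ 177^2 = 31329 ≡ 364
337^128 ≡ 364^2 = 132496 ≡ 191
129 = 128 + 1, so 337^129 ≡ 191·337 ≡ 185 (mod 563)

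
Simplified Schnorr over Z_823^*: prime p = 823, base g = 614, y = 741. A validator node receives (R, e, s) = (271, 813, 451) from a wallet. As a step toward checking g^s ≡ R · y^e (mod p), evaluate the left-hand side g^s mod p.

518

614^451 mod 823 = 518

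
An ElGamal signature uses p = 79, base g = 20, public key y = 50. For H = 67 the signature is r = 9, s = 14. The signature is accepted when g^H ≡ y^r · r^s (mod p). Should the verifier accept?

Left side g^H mod p:
20^2 = 400 ≡ 5
20^4 ≡ 5^2 = 25
20^8 ≡ 25^2 = 625 ≡ 72
20^16 ≡ 72^2 = 5184 ≡ 49
20^32 ≡ 49^2 = 2401 ≡ 31
20^64 ≡ 31^2 = 961 ≡ 13
67 = 64 + 2 + 1, so 20^67 ≡ 13·5·20 ≡ 36 (mod 79)
Right side y^r · r^s mod p:
50^2 = 2500 ≡ 51
50^4 ≡ 51^2 = 2601 ≡ 73
50^8 ≡ 73^2 = 5329 ≡ 36
9 = 8 + 1, so 50^9 ≡ 36·50 ≡ 62 (mod 79)
9^2 = 81 ≡ 2
9^4 ≡ 2^2 = 4
9^8 ≡ 4^2 = 16
14 = 8 + 4 + 2, so 9^14 ≡ 16·4·2 ≡ 49 (mod 79)
62·49 = 3038 ≡ 36 (mod 79)
36 ≡ 36 (mod 79), so the signature is genuine.

accept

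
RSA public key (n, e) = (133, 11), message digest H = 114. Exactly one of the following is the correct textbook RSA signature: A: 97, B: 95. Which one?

Candidate A: 97^11 mod 133 = 34
Candidate B: 95^11 mod 133 = 114
  → matches H = 114

B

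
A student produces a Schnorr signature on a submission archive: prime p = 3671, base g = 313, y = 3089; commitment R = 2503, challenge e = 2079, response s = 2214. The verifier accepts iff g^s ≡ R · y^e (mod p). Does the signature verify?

verifies

g^s mod p:
Squares mod 3671: 313^1≡313, 313^2≡2523, 313^4≡15, 313^8≡225, 313^16≡2902, 313^32≡330, 313^64≡2441, 313^128≡448, 313^256≡2470, 313^512≡3369, 313^1024≡3100, 313^2048≡2993
2214 = 2048 + 128 + 32 + 4 + 2, so 313^2214 ≡ 2993·448·330·15·2523 ≡ 3375 (mod 3671)
R · y^e mod p:
Squares mod 3671: 3089^1≡3089, 3089^2≡992, 3089^4≡236, 3089^8≡631, 3089^16≡1693, 3089^32≡2869, 3089^64≡779, 3089^128≡1126, 3089^256≡1381, 3089^512≡1912, 3089^1024≡3099, 3089^2048≡465
2079 = 2048 + 16 + 8 + 4 + 2 + 1, so 3089^2079 ≡ 465·1693·631·236·992·3089 ≡ 830 (mod 3671)
2503·830 = 2077490 ≡ 3375 (mod 3671)
3375 ≡ 3375 (mod 3671); signature holds.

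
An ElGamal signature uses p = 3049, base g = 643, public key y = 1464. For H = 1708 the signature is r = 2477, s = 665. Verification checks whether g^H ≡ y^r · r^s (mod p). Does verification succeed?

passes

Left side g^H mod p:
Squares mod 3049: 643^1≡643, 643^2≡1834, 643^4≡509, 643^8≡2965, 643^16≡958, 643^32≡15, 643^64≡225, 643^128≡1841, 643^256≡1842, 643^512≡2476, 643^1024≡2086
1708 = 1024 + 512 + 128 + 32 + 8 + 4, so 643^1708 ≡ 2086·2476·1841·15·2965·509 ≡ 1929 (mod 3049)
Right side y^r · r^s mod p:
Squares mod 3049: 1464^1≡1464, 1464^2≡2898, 1464^4≡1458, 1464^8≡611, 1464^16≡1343, 1464^32≡1690, 1464^64≡2236, 1464^128≡2385, 1464^256≡1840, 1464^512≡1210, 1464^1024≡580, 1464^2048≡1010
2477 = 2048 + 256 + 128 + 32 + 8 + 4 + 1, so 1464^2477 ≡ 1010·1840·2385·1690·611·1458·1464 ≡ 431 (mod 3049)
Squares mod 3049: 2477^1≡2477, 2477^2≡941, 2477^4≡1271, 2477^8≡2520, 2477^16≡2382, 2477^32≡2784, 2477^64≡98, 2477^128≡457, 2477^256≡1517, 2477^512≡2343
665 = 512 + 128 + 16 + 8 + 1, so 2477^665 ≡ 2343·457·2382·2520·2477 ≡ 245 (mod 3049)
431·245 = 105595 ≡ 1929 (mod 3049)
1929 ≡ 1929 (mod 3049), so the signature is genuine.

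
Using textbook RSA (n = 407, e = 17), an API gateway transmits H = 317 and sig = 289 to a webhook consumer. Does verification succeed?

Squares mod 407: sig^1≡289, sig^2≡86, sig^4≡70, sig^8≡16, sig^16≡256
17 = 16 + 1, so sig^17 ≡ 256·289 ≡ 317 (mod 407)
Since 317 equals the digest 317, verification succeeds.

passes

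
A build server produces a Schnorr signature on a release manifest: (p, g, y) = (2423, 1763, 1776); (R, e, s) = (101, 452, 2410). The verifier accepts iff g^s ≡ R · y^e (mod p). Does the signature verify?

verifies

g^s mod p:
1763^2 = 3108169 ≡ 1883
1763^4 ≡ 1883^2 = 3545689 ≡ 840
1763^8 ≡ 840^2 = 705600 ≡ 507
1763^16 ≡ 507^2 = 257049 ≡ 211
1763^32 ≡ 211^2 = 44521 ≡ 907
1763^64 ≡ 907^2 = 822649 ≡ 1252
1763^128 ≡ 1252^2 = 1567504 ≡ 2246
1763^256 ≡ 2246^2 = 5044516 ≡ 2253
1763^512 ≡ 2253^2 = 5076009 ≡ 2247
1763^1024 ≡ 2247^2 = 5049009 ≡ 1900
1763^2048 ≡ 1900^2 = 3610000 ≡ 2153
2410 = 2048 + 256 + 64 + 32 + 8 + 2, so 1763^2410 ≡ 2153·2253·1252·907·507·1883 ≡ 337 (mod 2423)
R · y^e mod p:
1776^2 = 3154176 ≡ 1853
1776^4 ≡ 1853^2 = 3433609 ≡ 218
1776^8 ≡ 218^2 = 47524 ≡ 1487
1776^16 ≡ 1487^2 = 2211169 ≡ 1393
1776^32 ≡ 1393^2 = 1940449 ≡ 2049
1776^64 ≡ 2049^2 = 4198401 ≡ 1765
1776^128 ≡ 1765^2 = 3115225 ≡ 1670
1776^256 ≡ 1670^2 = 2788900 ≡ 27
452 = 256 + 128 + 64 + 4, so 1776^452 ≡ 27·1670·1765·218 ≡ 819 (mod 2423)
101·819 = 82719 ≡ 337 (mod 2423)
337 ≡ 337 (mod 2423); signature holds.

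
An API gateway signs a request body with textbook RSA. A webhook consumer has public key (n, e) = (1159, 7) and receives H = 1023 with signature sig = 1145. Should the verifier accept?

accept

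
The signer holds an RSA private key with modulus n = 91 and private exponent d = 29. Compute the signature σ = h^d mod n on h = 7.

h^2 ≡ 7^2 = 49
h^4 ≡ 49^2 = 2401 ≡ 35
h^8 ≡ 35^2 = 1225 ≡ 42
h^16 ≡ 42^2 = 1764 ≡ 35
29 = 16 + 8 + 4 + 1, so h^29 ≡ 35·42·35·7 ≡ 63 (mod 91)

63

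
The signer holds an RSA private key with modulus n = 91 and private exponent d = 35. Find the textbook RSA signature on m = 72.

m^2 ≡ 72^2 = 5184 ≡ 88
m^4 ≡ 88^2 = 7744 ≡ 9
m^8 ≡ 9^2 = 81
m^16 ≡ 81^2 = 6561 ≡ 9
m^32 ≡ 9^2 = 81
35 = 32 + 2 + 1, so m^35 ≡ 81·88·72 ≡ 67 (mod 91)

67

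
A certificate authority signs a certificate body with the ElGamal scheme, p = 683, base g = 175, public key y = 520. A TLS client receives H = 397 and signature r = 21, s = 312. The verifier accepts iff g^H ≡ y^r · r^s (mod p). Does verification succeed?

passes

Left side g^H mod p:
175^2 = 30625 ≡ 573
175^4 ≡ 573^2 = 328329 ≡ 489
175^8 ≡ 489^2 = 239121 ≡ 71
175^16 ≡ 71^2 = 5041 ≡ 260
175^32 ≡ 260^2 = 67600 ≡ 666
175^64 ≡ 666^2 = 443556 ≡ 289
175^128 ≡ 289^2 = 83521 ≡ 195
175^256 ≡ 195^2 = 38025 ≡ 460
397 = 256 + 128 + 8 + 4 + 1, so 175^397 ≡ 460·195·71·489·175 ≡ 323 (mod 683)
Right side y^r · r^s mod p:
520^2 = 270400 ≡ 615
520^4 ≡ 615^2 = 378225 ≡ 526
520^8 ≡ 526^2 = 276676 ≡ 61
520^16 ≡ 61^2 = 3721 ≡ 306
21 = 16 + 4 + 1, so 520^21 ≡ 306·526·520 ≡ 251 (mod 683)
21^2 = 441
21^4 ≡ 441^2 = 194481 ≡ 509
21^8 ≡ 509^2 = 259081 ≡ 224
21^16 ≡ 224^2 = 50176 ≡ 317
21^32 ≡ 317^2 = 100489 ≡ 88
21^64 ≡ 88^2 = 7744 ≡ 231
21^128 ≡ 231^2 = 53361 ≡ 87
21^256 ≡ 87^2 = 7569 ≡ 56
312 = 256 + 32 + 16 + 8, so 21^312 ≡ 56·88·317·224 ≡ 570 (mod 683)
251·570 = 143070 ≡ 323 (mod 683)
323 ≡ 323 (mod 683), so the signature is genuine.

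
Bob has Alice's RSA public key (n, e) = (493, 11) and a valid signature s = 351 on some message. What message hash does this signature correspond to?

131

Squares mod 493: s^1≡351, s^2≡444, s^4≡429, s^8≡152
11 = 8 + 2 + 1, so s^11 ≡ 152·444·351 ≡ 131 (mod 493)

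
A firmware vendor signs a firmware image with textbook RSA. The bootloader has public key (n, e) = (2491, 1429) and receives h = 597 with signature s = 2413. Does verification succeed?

fails

s^1429 mod 2491 = 195
The recovered value 195 does not match the digest 597.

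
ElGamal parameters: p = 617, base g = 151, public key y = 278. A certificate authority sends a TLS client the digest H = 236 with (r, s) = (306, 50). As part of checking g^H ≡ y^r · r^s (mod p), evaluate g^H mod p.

248

151^2 = 22801 ≡ 589
151^4 ≡ 589^2 = 346921 ≡ 167
151^8 ≡ 167^2 = 27889 ≡ 124
151^16 ≡ 124^2 = 15376 ≡ 568
151^32 ≡ 568^2 = 322624 ≡ 550
151^64 ≡ 550^2 = 302500 ≡ 170
151^128 ≡ 170^2 = 28900 ≡ 518
236 = 128 + 64 + 32 + 8 + 4, so 151^236 ≡ 518·170·550·124·167 ≡ 248 (mod 617)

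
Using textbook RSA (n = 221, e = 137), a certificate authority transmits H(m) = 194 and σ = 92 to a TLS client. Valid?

Squares mod 221: σ^1≡92, σ^2≡66, σ^4≡157, σ^8≡118, σ^16≡1, σ^32≡1, σ^64≡1, σ^128≡1
137 = 128 + 8 + 1, so σ^137 ≡ 1·118·92 ≡ 27 (mod 221)
σ^137 mod 221 = 27, but H(m) = 194.

no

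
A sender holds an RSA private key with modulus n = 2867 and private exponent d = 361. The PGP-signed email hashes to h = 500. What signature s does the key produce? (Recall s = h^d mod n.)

2757

Squares mod 2867: h^1≡500, h^2≡571, h^4≡2070, h^8≡1602, h^16≡439, h^32≡632, h^64≡911, h^128≡1358, h^256≡683
361 = 256 + 64 + 32 + 8 + 1, so h^361 ≡ 683·911·632·1602·500 ≡ 2757 (mod 2867)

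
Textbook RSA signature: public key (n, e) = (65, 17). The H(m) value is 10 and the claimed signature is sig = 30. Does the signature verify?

verifies

sig^2 ≡ 30^2 = 900 ≡ 55
sig^4 ≡ 55^2 = 3025 ≡ 35
sig^8 ≡ 35^2 = 1225 ≡ 55
sig^16 ≡ 55^2 = 3025 ≡ 35
17 = 16 + 1, so sig^17 ≡ 35·30 ≡ 10 (mod 65)
sig^17 mod 65 = 10 matches H(m).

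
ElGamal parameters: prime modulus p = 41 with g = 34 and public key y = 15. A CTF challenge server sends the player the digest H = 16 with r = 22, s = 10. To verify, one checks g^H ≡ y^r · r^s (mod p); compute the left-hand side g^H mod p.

34^16 mod 41 = 16

16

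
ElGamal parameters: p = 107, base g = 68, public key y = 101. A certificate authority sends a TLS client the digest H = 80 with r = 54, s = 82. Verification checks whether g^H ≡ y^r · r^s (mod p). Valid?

Left side g^H mod p:
68^2 = 4624 ≡ 23
68^4 ≡ 23^2 = 529 ≡ 101
68^8 ≡ 101^2 = 10201 ≡ 36
68^16 ≡ 36^2 = 1296 ≡ 12
68^32 ≡ 12^2 = 144 ≡ 37
68^64 ≡ 37^2 = 1369 ≡ 85
80 = 64 + 16, so 68^80 ≡ 85·12 ≡ 57 (mod 107)
Right side y^r · r^s mod p:
101^2 = 10201 ≡ 36
101^4 ≡ 36^2 = 1296 ≡ 12
101^8 ≡ 12^2 = 144 ≡ 37
101^16 ≡ 37^2 = 1369 ≡ 85
101^32 ≡ 85^2 = 7225 ≡ 56
54 = 32 + 16 + 4 + 2, so 101^54 ≡ 56·85·12·36 ≡ 101 (mod 107)
54^2 = 2916 ≡ 27
54^4 ≡ 27^2 = 729 ≡ 87
54^8 ≡ 87^2 = 7569 ≡ 79
54^16 ≡ 79^2 = 6241 ≡ 35
54^32 ≡ 35^2 = 1225 ≡ 48
54^64 ≡ 48^2 = 2304 ≡ 57
82 = 64 + 16 + 2, so 54^82 ≡ 57·35·27 ≡ 44 (mod 107)
101·44 = 4444 ≡ 57 (mod 107)
57 ≡ 57 (mod 107), so the signature is genuine.

yes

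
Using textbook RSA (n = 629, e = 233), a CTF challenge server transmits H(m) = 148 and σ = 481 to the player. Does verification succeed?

σ^2 ≡ 481^2 = 231361 ≡ 518
σ^4 ≡ 518^2 = 268324 ≡ 370
σ^8 ≡ 370^2 = 136900 ≡ 407
σ^16 ≡ 407^2 = 165649 ≡ 222
σ^32 ≡ 222^2 = 49284 ≡ 222
σ^64 ≡ 222^2 = 49284 ≡ 222
σ^128 ≡ 222^2 = 49284 ≡ 222
233 = 128 + 64 + 32 + 8 + 1, so σ^233 ≡ 222·222·222·407·481 ≡ 148 (mod 629)
148 = H(m), so the signature checks out.

passes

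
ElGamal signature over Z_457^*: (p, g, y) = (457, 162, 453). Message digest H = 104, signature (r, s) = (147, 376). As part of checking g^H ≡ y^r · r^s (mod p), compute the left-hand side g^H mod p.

162^2 = 26244 ≡ 195
162^4 ≡ 195^2 = 38025 ≡ 94
162^8 ≡ 94^2 = 8836 ≡ 153
162^16 ≡ 153^2 = 23409 ≡ 102
162^32 ≡ 102^2 = 10404 ≡ 350
162^64 ≡ 350^2 = 122500 ≡ 24
104 = 64 + 32 + 8, so 162^104 ≡ 24·350·153 ≡ 116 (mod 457)

116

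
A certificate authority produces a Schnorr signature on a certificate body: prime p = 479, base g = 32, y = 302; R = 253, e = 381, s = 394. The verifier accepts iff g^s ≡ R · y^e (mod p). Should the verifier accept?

accept

g^s mod p:
32^2 = 1024 ≡ 66
32^4 ≡ 66^2 = 4356 ≡ 45
32^8 ≡ 45^2 = 2025 ≡ 109
32^16 ≡ 109^2 = 11881 ≡ 385
32^32 ≡ 385^2 = 148225 ≡ 214
32^64 ≡ 214^2 = 45796 ≡ 291
32^128 ≡ 291^2 = 84681 ≡ 377
32^256 ≡ 377^2 = 142129 ≡ 345
394 = 256 + 128 + 8 + 2, so 32^394 ≡ 345·377·109·66 ≡ 388 (mod 479)
R · y^e mod p:
302^2 = 91204 ≡ 194
302^4 ≡ 194^2 = 37636 ≡ 274
302^8 ≡ 274^2 = 75076 ≡ 352
302^16 ≡ 352^2 = 123904 ≡ 322
302^32 ≡ 322^2 = 103684 ≡ 220
302^64 ≡ 220^2 = 48400 ≡ 21
302^128 ≡ 21^2 = 441
302^256 ≡ 441^2 = 194481 ≡ 7
381 = 256 + 64 + 32 + 16 + 8 + 4 + 1, so 302^381 ≡ 7·21·220·322·352·274·302 ≡ 11 (mod 479)
253·11 = 2783 ≡ 388 (mod 479)
388 ≡ 388 (mod 479); signature holds.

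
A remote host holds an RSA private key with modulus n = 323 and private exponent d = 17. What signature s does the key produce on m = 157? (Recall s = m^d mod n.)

m^17 mod 323 = 4

4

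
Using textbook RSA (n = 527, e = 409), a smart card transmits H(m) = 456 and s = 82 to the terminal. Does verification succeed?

fails

s^2 ≡ 82^2 = 6724 ≡ 400
s^4 ≡ 400^2 = 160000 ≡ 319
s^8 ≡ 319^2 = 101761 ≡ 50
s^16 ≡ 50^2 = 2500 ≡ 392
s^32 ≡ 392^2 = 153664 ≡ 307
s^64 ≡ 307^2 = 94249 ≡ 443
s^128 ≡ 443^2 = 196249 ≡ 205
s^256 ≡ 205^2 = 42025 ≡ 392
409 = 256 + 128 + 16 + 8 + 1, so s^409 ≡ 392·205·392·50·82 ≡ 71 (mod 527)
71 ≠ 456, so verification fails.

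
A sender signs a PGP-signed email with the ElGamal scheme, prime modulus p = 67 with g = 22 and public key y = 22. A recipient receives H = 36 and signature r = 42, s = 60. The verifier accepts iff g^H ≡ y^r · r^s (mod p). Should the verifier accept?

Left side g^H mod p:
Squares mod 67: 22^1≡22, 22^2≡15, 22^4≡24, 22^8≡40, 22^16≡59, 22^32≡64
36 = 32 + 4, so 22^36 ≡ 64·24 ≡ 62 (mod 67)
Right side y^r · r^s mod p:
Squares mod 67: 22^1≡22, 22^2≡15, 22^4≡24, 22^8≡40, 22^16≡59, 22^32≡64
42 = 32 + 8 + 2, so 22^42 ≡ 64·40·15 ≡ 9 (mod 67)
Squares mod 67: 42^1≡42, 42^2≡22, 42^4≡15, 42^8≡24, 42^16≡40, 42^32≡59
60 = 32 + 16 + 8 + 4, so 42^60 ≡ 59·40·24·15 ≡ 40 (mod 67)
9·40 = 360 ≡ 25 (mod 67)
62 ≠ 25, so verification fails.

reject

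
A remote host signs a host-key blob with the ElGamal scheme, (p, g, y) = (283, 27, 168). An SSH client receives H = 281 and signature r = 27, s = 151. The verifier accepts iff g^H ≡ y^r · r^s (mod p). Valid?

Left side g^H mod p:
27^2 = 729 ≡ 163
27^4 ≡ 163^2 = 26569 ≡ 250
27^8 ≡ 250^2 = 62500 ≡ 240
27^16 ≡ 240^2 = 57600 ≡ 151
27^32 ≡ 151^2 = 22801 ≡ 161
27^64 ≡ 161^2 = 25921 ≡ 168
27^128 ≡ 168^2 = 28224 ≡ 207
27^256 ≡ 207^2 = 42849 ≡ 116
281 = 256 + 16 + 8 + 1, so 27^281 ≡ 116·151·240·27 ≡ 21 (mod 283)
Right side y^r · r^s mod p:
168^2 = 28224 ≡ 207
168^4 ≡ 207^2 = 42849 ≡ 116
168^8 ≡ 116^2 = 13456 ≡ 155
168^16 ≡ 155^2 = 24025 ≡ 253
27 = 16 + 8 + 2 + 1, so 168^27 ≡ 253·155·207·168 ≡ 64 (mod 283)
27^2 = 729 ≡ 163
27^4 ≡ 163^2 = 26569 ≡ 250
27^8 ≡ 250^2 = 62500 ≡ 240
27^16 ≡ 240^2 = 57600 ≡ 151
27^32 ≡ 151^2 = 22801 ≡ 161
27^64 ≡ 161^2 = 25921 ≡ 168
27^128 ≡ 168^2 = 28224 ≡ 207
151 = 128 + 16 + 4 + 2 + 1, so 27^151 ≡ 207·151·250·163·27 ≡ 217 (mod 283)
64·217 = 13888 ≡ 21 (mod 283)
21 ≡ 21 (mod 283), so the signature is genuine.

yes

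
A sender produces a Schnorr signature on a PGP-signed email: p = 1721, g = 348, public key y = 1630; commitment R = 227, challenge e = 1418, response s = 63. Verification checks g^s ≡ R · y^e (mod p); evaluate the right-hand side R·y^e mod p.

1630^2 = 2656900 ≡ 1397
1630^4 ≡ 1397^2 = 1951609 ≡ 1716
1630^8 ≡ 1716^2 = 2944656 ≡ 25
1630^16 ≡ 25^2 = 625
1630^32 ≡ 625^2 = 390625 ≡ 1679
1630^64 ≡ 1679^2 = 2819041 ≡ 43
1630^128 ≡ 43^2 = 1849 ≡ 128
1630^256 ≡ 128^2 = 16384 ≡ 895
1630^512 ≡ 895^2 = 801025 ≡ 760
1630^1024 ≡ 760^2 = 577600 ≡ 1065
1418 = 1024 + 256 + 128 + 8 + 2, so 1630^1418 ≡ 1065·895·128·25·1397 ≡ 128 (mod 1721)
R · y^e ≡ 227·128 = 29056 ≡ 1520 (mod 1721)

1520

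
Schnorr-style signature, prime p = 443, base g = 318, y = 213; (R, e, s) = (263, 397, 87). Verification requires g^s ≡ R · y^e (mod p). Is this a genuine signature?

genuine

g^s mod p:
Squares mod 443: 318^1≡318, 318^2≡120, 318^4≡224, 318^8≡117, 318^16≡399, 318^32≡164, 318^64≡316
87 = 64 + 16 + 4 + 2 + 1, so 318^87 ≡ 316·399·224·120·318 ≡ 75 (mod 443)
R · y^e mod p:
Squares mod 443: 213^1≡213, 213^2≡183, 213^4≡264, 213^8≡145, 213^16≡204, 213^32≡417, 213^64≡233, 213^128≡243, 213^256≡130
397 = 256 + 128 + 8 + 4 + 1, so 213^397 ≡ 130·243·145·264·213 ≡ 258 (mod 443)
263·258 = 67854 ≡ 75 (mod 443)
75 ≡ 75 (mod 443); signature holds.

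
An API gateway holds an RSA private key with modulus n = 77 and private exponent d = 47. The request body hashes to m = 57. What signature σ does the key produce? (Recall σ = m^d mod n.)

Squares mod 77: m^1≡57, m^2≡15, m^4≡71, m^8≡36, m^16≡64, m^32≡15
47 = 32 + 8 + 4 + 2 + 1, so m^47 ≡ 15·36·71·15·57 ≡ 29 (mod 77)

29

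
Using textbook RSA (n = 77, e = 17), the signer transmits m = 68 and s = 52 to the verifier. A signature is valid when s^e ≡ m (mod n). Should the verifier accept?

Squares mod 77: s^1≡52, s^2≡9, s^4≡4, s^8≡16, s^16≡25
17 = 16 + 1, so s^17 ≡ 25·52 ≡ 68 (mod 77)
Since 68 equals the digest 68, verification succeeds.

accept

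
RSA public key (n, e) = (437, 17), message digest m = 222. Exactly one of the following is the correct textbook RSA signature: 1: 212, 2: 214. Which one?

1

Candidate 1: 212^2 = 44944 ≡ 370; 212^4 ≡ 370^2 = 136900 ≡ 119; 212^8 ≡ 119^2 = 14161 ≡ 177; 212^16 ≡ 177^2 = 31329 ≡ 302; 17 = 16 + 1, so 212^17 ≡ 302·212 ≡ 222 (mod 437)
  → matches m = 222
Candidate 2: 214^2 = 45796 ≡ 348; 214^4 ≡ 348^2 = 121104 ≡ 55; 214^8 ≡ 55^2 = 3025 ≡ 403; 214^16 ≡ 403^2 = 162409 ≡ 282; 17 = 16 + 1, so 214^17 ≡ 282·214 ≡ 42 (mod 437)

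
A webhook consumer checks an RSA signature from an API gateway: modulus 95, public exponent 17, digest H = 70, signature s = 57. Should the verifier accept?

s^2 ≡ 57^2 = 3249 ≡ 19
s^4 ≡ 19^2 = 361 ≡ 76
s^8 ≡ 76^2 = 5776 ≡ 76
s^16 ≡ 76^2 = 5776 ≡ 76
17 = 16 + 1, so s^17 ≡ 76·57 ≡ 57 (mod 95)
s^17 mod 95 = 57, but H = 70.

reject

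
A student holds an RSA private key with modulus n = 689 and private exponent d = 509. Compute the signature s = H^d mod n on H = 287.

157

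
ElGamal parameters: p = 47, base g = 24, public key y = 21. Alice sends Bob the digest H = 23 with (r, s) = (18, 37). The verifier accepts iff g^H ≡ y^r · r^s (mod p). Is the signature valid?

valid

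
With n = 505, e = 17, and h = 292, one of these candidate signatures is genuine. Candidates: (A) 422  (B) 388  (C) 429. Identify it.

Candidate A: Squares mod 505: 422^1≡422, 422^2≡324, 422^4≡441, 422^8≡56, 422^16≡106; 17 = 16 + 1, so 422^17 ≡ 106·422 ≡ 292 (mod 505)
  → matches h = 292
Candidate B: Squares mod 505: 388^1≡388, 388^2≡54, 388^4≡391, 388^8≡371, 388^16≡281; 17 = 16 + 1, so 388^17 ≡ 281·388 ≡ 453 (mod 505)
Candidate C: Squares mod 505: 429^1≡429, 429^2≡221, 429^4≡361, 429^8≡31, 429^16≡456; 17 = 16 + 1, so 429^17 ≡ 456·429 ≡ 189 (mod 505)

A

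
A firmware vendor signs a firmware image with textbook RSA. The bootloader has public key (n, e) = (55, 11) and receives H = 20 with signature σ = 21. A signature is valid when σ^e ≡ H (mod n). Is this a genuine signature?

forged

Squares mod 55: σ^1≡21, σ^2≡1, σ^4≡1, σ^8≡1
11 = 8 + 2 + 1, so σ^11 ≡ 1·1·21 ≡ 21 (mod 55)
σ^11 mod 55 = 21, but H = 20.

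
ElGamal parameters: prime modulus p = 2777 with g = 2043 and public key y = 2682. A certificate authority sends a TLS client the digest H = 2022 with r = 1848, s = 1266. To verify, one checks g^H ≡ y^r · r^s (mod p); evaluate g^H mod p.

2338

Squares mod 2777: 2043^1≡2043, 2043^2≡18, 2043^4≡324, 2043^8≡2227, 2043^16≡2584, 2043^32≡1148, 2043^64≡1606, 2043^128≡2180, 2043^256≡953, 2043^512≡130, 2043^1024≡238
2022 = 1024 + 512 + 256 + 128 + 64 + 32 + 4 + 2, so 2043^2022 ≡ 238·130·953·2180·1606·1148·324·18 ≡ 2338 (mod 2777)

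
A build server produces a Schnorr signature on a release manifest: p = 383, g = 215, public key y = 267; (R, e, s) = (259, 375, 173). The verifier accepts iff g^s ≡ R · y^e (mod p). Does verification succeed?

fails

g^s mod p:
Squares mod 383: 215^1≡215, 215^2≡265, 215^4≡136, 215^8≡112, 215^16≡288, 215^32≡216, 215^64≡313, 215^128≡304
173 = 128 + 32 + 8 + 4 + 1, so 215^173 ≡ 304·216·112·136·215 ≡ 264 (mod 383)
R · y^e mod p:
Squares mod 383: 267^1≡267, 267^2≡51, 267^4≡303, 267^8≡272, 267^16≡65, 267^32≡12, 267^64≡144, 267^128≡54, 267^256≡235
375 = 256 + 64 + 32 + 16 + 4 + 2 + 1, so 267^375 ≡ 235·144·12·65·303·51·267 ≡ 39 (mod 383)
259·39 = 10101 ≡ 143 (mod 383)
264 ≠ 143; the check fails.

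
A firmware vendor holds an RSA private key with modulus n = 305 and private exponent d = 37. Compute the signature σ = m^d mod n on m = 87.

Squares mod 305: m^1≡87, m^2≡249, m^4≡86, m^8≡76, m^16≡286, m^32≡56
37 = 32 + 4 + 1, so m^37 ≡ 56·86·87 ≡ 227 (mod 305)

227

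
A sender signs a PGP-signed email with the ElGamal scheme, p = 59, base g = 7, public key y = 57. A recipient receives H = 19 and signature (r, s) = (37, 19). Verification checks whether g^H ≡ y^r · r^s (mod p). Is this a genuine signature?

forged

Left side g^H mod p:
7^2 = 49
7^4 ≡ 49^2 = 2401 ≡ 41
7^8 ≡ 41^2 = 1681 ≡ 29
7^16 ≡ 29^2 = 841 ≡ 15
19 = 16 + 2 + 1, so 7^19 ≡ 15·49·7 ≡ 12 (mod 59)
Right side y^r · r^s mod p:
57^2 = 3249 ≡ 4
57^4 ≡ 4^2 = 16
57^8 ≡ 16^2 = 256 ≡ 20
57^16 ≡ 20^2 = 400 ≡ 46
57^32 ≡ 46^2 = 2116 ≡ 51
37 = 32 + 4 + 1, so 57^37 ≡ 51·16·57 ≡ 20 (mod 59)
37^2 = 1369 ≡ 12
37^4 ≡ 12^2 = 144 ≡ 26
37^8 ≡ 26^2 = 676 ≡ 27
37^16 ≡ 27^2 = 729 ≡ 21
19 = 16 + 2 + 1, so 37^19 ≡ 21·12·37 ≡ 2 (mod 59)
20·2 = 40 ≡ 40 (mod 59)
12 ≠ 40, so verification fails.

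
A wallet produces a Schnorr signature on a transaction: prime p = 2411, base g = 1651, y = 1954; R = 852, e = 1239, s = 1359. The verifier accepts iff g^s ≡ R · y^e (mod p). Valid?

yes

g^s mod p:
Squares mod 2411: 1651^1≡1651, 1651^2≡1371, 1651^4≡1472, 1651^8≡1706, 1651^16≡359, 1651^32≡1098, 1651^64≡104, 1651^128≡1172, 1651^256≡1725, 1651^512≡451, 1651^1024≡877
1359 = 1024 + 256 + 64 + 8 + 4 + 2 + 1, so 1651^1359 ≡ 877·1725·104·1706·1472·1371·1651 ≡ 2348 (mod 2411)
R · y^e mod p:
Squares mod 2411: 1954^1≡1954, 1954^2≡1503, 1954^4≡2313, 1954^8≡2371, 1954^16≡1600, 1954^32≡1929, 1954^64≡868, 1954^128≡1192, 1954^256≡785, 1954^512≡1420, 1954^1024≡804
1239 = 1024 + 128 + 64 + 16 + 4 + 2 + 1, so 1954^1239 ≡ 804·1192·868·1600·2313·1503·1954 ≡ 1146 (mod 2411)
852·1146 = 976392 ≡ 2348 (mod 2411)
2348 ≡ 2348 (mod 2411); signature holds.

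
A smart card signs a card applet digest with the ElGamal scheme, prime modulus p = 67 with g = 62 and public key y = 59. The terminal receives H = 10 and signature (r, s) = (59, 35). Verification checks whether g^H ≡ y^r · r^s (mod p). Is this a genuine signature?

Left side g^H mod p:
62^2 = 3844 ≡ 25
62^4 ≡ 25^2 = 625 ≡ 22
62^8 ≡ 22^2 = 484 ≡ 15
10 = 8 + 2, so 62^10 ≡ 15·25 ≡ 40 (mod 67)
Right side y^r · r^s mod p:
59^2 = 3481 ≡ 64
59^4 ≡ 64^2 = 4096 ≡ 9
59^8 ≡ 9^2 = 81 ≡ 14
59^16 ≡ 14^2 = 196 ≡ 62
59^32 ≡ 62^2 = 3844 ≡ 25
59 = 32 + 16 + 8 + 2 + 1, so 59^59 ≡ 25·62·14·64·59 ≡ 9 (mod 67)
59^2 = 3481 ≡ 64
59^4 ≡ 64^2 = 4096 ≡ 9
59^8 ≡ 9^2 = 81 ≡ 14
59^16 ≡ 14^2 = 196 ≡ 62
59^32 ≡ 62^2 = 3844 ≡ 25
35 = 32 + 2 + 1, so 59^35 ≡ 25·64·59 ≡ 64 (mod 67)
9·64 = 576 ≡ 40 (mod 67)
40 ≡ 40 (mod 67), so the signature is genuine.

genuine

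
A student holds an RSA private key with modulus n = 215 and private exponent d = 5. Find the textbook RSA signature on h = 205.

Squares mod 215: h^1≡205, h^2≡100, h^4≡110
5 = 4 + 1, so h^5 ≡ 110·205 ≡ 190 (mod 215)

190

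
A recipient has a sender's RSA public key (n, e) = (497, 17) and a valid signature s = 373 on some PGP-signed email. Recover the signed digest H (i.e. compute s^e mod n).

144

Squares mod 497: s^1≡373, s^2≡466, s^4≡464, s^8≡95, s^16≡79
17 = 16 + 1, so s^17 ≡ 79·373 ≡ 144 (mod 497)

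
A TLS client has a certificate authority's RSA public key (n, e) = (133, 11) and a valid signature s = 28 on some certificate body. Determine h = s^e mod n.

s^2 ≡ 28^2 = 784 ≡ 119
s^4 ≡ 119^2 = 14161 ≡ 63
s^8 ≡ 63^2 = 3969 ≡ 112
11 = 8 + 2 + 1, so s^11 ≡ 112·119·28 ≡ 119 (mod 133)

119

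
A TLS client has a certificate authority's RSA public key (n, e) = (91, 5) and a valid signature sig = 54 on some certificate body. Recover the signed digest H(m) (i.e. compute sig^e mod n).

Squares mod 91: sig^1≡54, sig^2≡4, sig^4≡16
5 = 4 + 1, so sig^5 ≡ 16·54 ≡ 45 (mod 91)

45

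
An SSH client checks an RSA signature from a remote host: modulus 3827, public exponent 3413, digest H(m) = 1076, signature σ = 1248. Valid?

Squares mod 3827: σ^1≡1248, σ^2≡3742, σ^4≡3398, σ^8≡345, σ^16≡388, σ^32≡1291, σ^64≡1936, σ^128≡1463, σ^256≡1076, σ^512≡2022, σ^1024≡1248, σ^2048≡3742
3413 = 2048 + 1024 + 256 + 64 + 16 + 4 + 1, so σ^3413 ≡ 3742·1248·1076·1936·388·3398·1248 ≡ 1076 (mod 3827)
Since 1076 equals the digest 1076, verification succeeds.

yes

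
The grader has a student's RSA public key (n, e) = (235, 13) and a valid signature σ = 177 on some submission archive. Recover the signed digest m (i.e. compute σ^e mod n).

Squares mod 235: σ^1≡177, σ^2≡74, σ^4≡71, σ^8≡106
13 = 8 + 4 + 1, so σ^13 ≡ 106·71·177 ≡ 122 (mod 235)

122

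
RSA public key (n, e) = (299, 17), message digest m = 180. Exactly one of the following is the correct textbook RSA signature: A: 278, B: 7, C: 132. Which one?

B

Candidate A: Squares mod 299: 278^1≡278, 278^2≡142, 278^4≡131, 278^8≡118, 278^16≡170; 17 = 16 + 1, so 278^17 ≡ 170·278 ≡ 18 (mod 299)
Candidate B: Squares mod 299: 7^1≡7, 7^2≡49, 7^4≡9, 7^8≡81, 7^16≡282; 17 = 16 + 1, so 7^17 ≡ 282·7 ≡ 180 (mod 299)
  → matches m = 180
Candidate C: Squares mod 299: 132^1≡132, 132^2≡82, 132^4≡146, 132^8≡87, 132^16≡94; 17 = 16 + 1, so 132^17 ≡ 94·132 ≡ 149 (mod 299)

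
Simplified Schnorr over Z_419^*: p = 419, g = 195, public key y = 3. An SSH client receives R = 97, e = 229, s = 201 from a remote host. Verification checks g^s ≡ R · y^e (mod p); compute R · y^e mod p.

148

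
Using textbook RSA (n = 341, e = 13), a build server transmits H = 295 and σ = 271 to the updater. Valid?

Squares mod 341: σ^1≡271, σ^2≡126, σ^4≡190, σ^8≡295
13 = 8 + 4 + 1, so σ^13 ≡ 295·190·271 ≡ 46 (mod 341)
The recovered value 46 does not match the digest 295.

no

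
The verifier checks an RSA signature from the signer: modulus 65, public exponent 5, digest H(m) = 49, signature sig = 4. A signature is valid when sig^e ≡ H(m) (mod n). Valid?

yes

sig^5 mod 65 = 49
49 = H(m), so the signature checks out.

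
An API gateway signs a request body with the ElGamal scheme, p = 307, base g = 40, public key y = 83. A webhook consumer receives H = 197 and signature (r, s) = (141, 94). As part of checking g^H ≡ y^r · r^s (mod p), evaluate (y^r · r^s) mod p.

Squares mod 307: 83^1≡83, 83^2≡135, 83^4≡112, 83^8≡264, 83^16≡7, 83^32≡49, 83^64≡252, 83^128≡262
141 = 128 + 8 + 4 + 1, so 83^141 ≡ 262·264·112·83 ≡ 16 (mod 307)
Squares mod 307: 141^1≡141, 141^2≡233, 141^4≡257, 141^8≡44, 141^16≡94, 141^32≡240, 141^64≡191
94 = 64 + 16 + 8 + 4 + 2, so 141^94 ≡ 191·94·44·257·233 ≡ 119 (mod 307)
y^r · r^s ≡ 16·119 = 1904 ≡ 62 (mod 307)

62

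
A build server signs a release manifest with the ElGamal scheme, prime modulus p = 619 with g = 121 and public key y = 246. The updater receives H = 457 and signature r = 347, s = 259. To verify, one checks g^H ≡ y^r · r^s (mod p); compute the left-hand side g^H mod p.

140

121^2 = 14641 ≡ 404
121^4 ≡ 404^2 = 163216 ≡ 419
121^8 ≡ 419^2 = 175561 ≡ 384
121^16 ≡ 384^2 = 147456 ≡ 134
121^32 ≡ 134^2 = 17956 ≡ 5
121^64 ≡ 5^2 = 25
121^128 ≡ 25^2 = 625 ≡ 6
121^256 ≡ 6^2 = 36
457 = 256 + 128 + 64 + 8 + 1, so 121^457 ≡ 36·6·25·384·121 ≡ 140 (mod 619)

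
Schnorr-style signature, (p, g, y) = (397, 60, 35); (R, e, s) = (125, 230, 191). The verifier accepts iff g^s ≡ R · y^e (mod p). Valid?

yes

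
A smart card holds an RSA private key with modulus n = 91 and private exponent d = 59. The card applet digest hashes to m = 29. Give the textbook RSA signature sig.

22

m^2 ≡ 29^2 = 841 ≡ 22
m^4 ≡ 22^2 = 484 ≡ 29
m^8 ≡ 29^2 = 841 ≡ 22
m^16 ≡ 22^2 = 484 ≡ 29
m^32 ≡ 29^2 = 841 ≡ 22
59 = 32 + 16 + 8 + 2 + 1, so m^59 ≡ 22·29·22·22·29 ≡ 22 (mod 91)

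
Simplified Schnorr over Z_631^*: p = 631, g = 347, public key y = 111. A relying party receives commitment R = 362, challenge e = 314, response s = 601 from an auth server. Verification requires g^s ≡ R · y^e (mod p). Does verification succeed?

g^s mod p:
Squares mod 631: 347^1≡347, 347^2≡519, 347^4≡555, 347^8≡97, 347^16≡575, 347^32≡612, 347^64≡361, 347^128≡335, 347^256≡538, 347^512≡446
601 = 512 + 64 + 16 + 8 + 1, so 347^601 ≡ 446·361·575·97·347 ≡ 551 (mod 631)
R · y^e mod p:
Squares mod 631: 111^1≡111, 111^2≡332, 111^4≡430, 111^8≡17, 111^16≡289, 111^32≡229, 111^64≡68, 111^128≡207, 111^256≡572
314 = 256 + 32 + 16 + 8 + 2, so 111^314 ≡ 572·229·289·17·332 ≡ 523 (mod 631)
362·523 = 189326 ≡ 26 (mod 631)
551 ≠ 26; the check fails.

fails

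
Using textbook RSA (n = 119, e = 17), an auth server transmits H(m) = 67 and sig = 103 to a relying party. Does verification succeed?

fails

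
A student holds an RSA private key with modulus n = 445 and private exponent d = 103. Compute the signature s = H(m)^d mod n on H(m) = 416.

291

(H(m))^2 ≡ 416^2 = 173056 ≡ 396
(H(m))^4 ≡ 396^2 = 156816 ≡ 176
(H(m))^8 ≡ 176^2 = 30976 ≡ 271
(H(m))^16 ≡ 271^2 = 73441 ≡ 16
(H(m))^32 ≡ 16^2 = 256
(H(m))^64 ≡ 256^2 = 65536 ≡ 121
103 = 64 + 32 + 4 + 2 + 1, so (H(m))^103 ≡ 121·256·176·396·416 ≡ 291 (mod 445)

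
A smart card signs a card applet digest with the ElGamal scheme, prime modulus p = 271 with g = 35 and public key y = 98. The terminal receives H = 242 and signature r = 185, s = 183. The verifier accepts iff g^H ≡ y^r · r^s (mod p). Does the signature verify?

Left side g^H mod p:
35^2 = 1225 ≡ 141
35^4 ≡ 141^2 = 19881 ≡ 98
35^8 ≡ 98^2 = 9604 ≡ 119
35^16 ≡ 119^2 = 14161 ≡ 69
35^32 ≡ 69^2 = 4761 ≡ 154
35^64 ≡ 154^2 = 23716 ≡ 139
35^128 ≡ 139^2 = 19321 ≡ 80
242 = 128 + 64 + 32 + 16 + 2, so 35^242 ≡ 80·139·154·69·141 ≡ 247 (mod 271)
Right side y^r · r^s mod p:
98^2 = 9604 ≡ 119
98^4 ≡ 119^2 = 14161 ≡ 69
98^8 ≡ 69^2 = 4761 ≡ 154
98^16 ≡ 154^2 = 23716 ≡ 139
98^32 ≡ 139^2 = 19321 ≡ 80
98^64 ≡ 80^2 = 6400 ≡ 167
98^128 ≡ 167^2 = 27889 ≡ 247
185 = 128 + 32 + 16 + 8 + 1, so 98^185 ≡ 247·80·139·154·98 ≡ 258 (mod 271)
185^2 = 34225 ≡ 79
185^4 ≡ 79^2 = 6241 ≡ 8
185^8 ≡ 8^2 = 64
185^16 ≡ 64^2 = 4096 ≡ 31
185^32 ≡ 31^2 = 961 ≡ 148
185^64 ≡ 148^2 = 21904 ≡ 224
185^128 ≡ 224^2 = 50176 ≡ 41
183 = 128 + 32 + 16 + 4 + 2 + 1, so 185^183 ≡ 41·148·31·8·79·185 ≡ 252 (mod 271)
258·252 = 65016 ≡ 247 (mod 271)
247 ≡ 247 (mod 271), so the signature is genuine.

verifies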